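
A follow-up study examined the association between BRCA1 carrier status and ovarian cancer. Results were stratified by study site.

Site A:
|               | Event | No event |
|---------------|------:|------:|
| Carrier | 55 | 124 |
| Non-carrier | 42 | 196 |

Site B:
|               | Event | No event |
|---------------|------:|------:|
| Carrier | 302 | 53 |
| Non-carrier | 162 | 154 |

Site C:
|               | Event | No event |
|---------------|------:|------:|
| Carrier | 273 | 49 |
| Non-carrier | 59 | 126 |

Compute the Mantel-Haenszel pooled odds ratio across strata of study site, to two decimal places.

OR_MH = Σ(aᵢdᵢ/nᵢ) / Σ(bᵢcᵢ/nᵢ), where nᵢ is the stratum total.
Stratum 1 (Site A): n = 417; a·d/n = 55·196/417 = 25.8513; b·c/n = 124·42/417 = 12.4892
Stratum 2 (Site B): n = 671; a·d/n = 302·154/671 = 69.3115; b·c/n = 53·162/671 = 12.7958
Stratum 3 (Site C): n = 507; a·d/n = 273·126/507 = 67.8462; b·c/n = 49·59/507 = 5.7022
OR_MH = (25.8513 + 69.3115 + 67.8462) / (12.4892 + 12.7958 + 5.7022) = 163.0089 / 30.9872 = 5.26052

5.26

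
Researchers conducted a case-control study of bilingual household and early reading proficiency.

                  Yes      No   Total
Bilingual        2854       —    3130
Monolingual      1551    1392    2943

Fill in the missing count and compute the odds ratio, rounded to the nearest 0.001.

The missing cell is in the exposed row: 3130 − 2854 = 276.
So a = 2854, b = 276, c = 1551, d = 1392.
OR = (a·d)/(b·c) = (2854 × 1392) / (276 × 1551) = 3972768 / 428076 = 9.28052

9.281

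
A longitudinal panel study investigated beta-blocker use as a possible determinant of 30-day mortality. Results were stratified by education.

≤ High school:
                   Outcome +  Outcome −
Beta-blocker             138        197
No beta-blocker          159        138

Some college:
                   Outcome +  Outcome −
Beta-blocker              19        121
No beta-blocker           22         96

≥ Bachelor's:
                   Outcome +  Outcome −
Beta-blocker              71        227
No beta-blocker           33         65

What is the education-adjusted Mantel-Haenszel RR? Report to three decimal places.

0.753

RR_MH = Σ(aᵢ·n₀ᵢ/nᵢ) / Σ(cᵢ·n₁ᵢ/nᵢ), with n₁ᵢ = aᵢ+bᵢ (exposed), n₀ᵢ = cᵢ+dᵢ (unexposed), nᵢ = n₁ᵢ+n₀ᵢ.
Stratum 1 (≤ High school): n₁ = 335, n₀ = 297, n = 632; a·n₀/n = 138·297/632 = 64.8513; c·n₁/n = 159·335/632 = 84.2801
Stratum 2 (Some college): n₁ = 140, n₀ = 118, n = 258; a·n₀/n = 19·118/258 = 8.6899; c·n₁/n = 22·140/258 = 11.9380
Stratum 3 (≥ Bachelor's): n₁ = 298, n₀ = 98, n = 396; a·n₀/n = 71·98/396 = 17.5707; c·n₁/n = 33·298/396 = 24.8333
RR_MH = (64.8513 + 8.6899 + 17.5707) / (84.2801 + 11.9380 + 24.8333) = 91.1119 / 121.0514 = 0.75267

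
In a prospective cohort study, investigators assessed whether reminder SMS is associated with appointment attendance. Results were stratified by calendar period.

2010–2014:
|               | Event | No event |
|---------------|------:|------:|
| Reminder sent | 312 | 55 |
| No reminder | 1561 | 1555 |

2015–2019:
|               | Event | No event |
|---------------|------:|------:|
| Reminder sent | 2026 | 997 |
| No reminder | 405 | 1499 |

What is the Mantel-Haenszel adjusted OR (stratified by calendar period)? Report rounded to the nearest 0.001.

7.089

OR_MH = Σ(aᵢdᵢ/nᵢ) / Σ(bᵢcᵢ/nᵢ), where nᵢ is the stratum total.
Stratum 1 (2010–2014): n = 3483; a·d/n = 312·1555/3483 = 139.2937; b·c/n = 55·1561/3483 = 24.6497
Stratum 2 (2015–2019): n = 4927; a·d/n = 2026·1499/4927 = 616.3942; b·c/n = 997·405/4927 = 81.9535
OR_MH = (139.2937 + 616.3942) / (24.6497 + 81.9535) = 755.6879 / 106.6032 = 7.08879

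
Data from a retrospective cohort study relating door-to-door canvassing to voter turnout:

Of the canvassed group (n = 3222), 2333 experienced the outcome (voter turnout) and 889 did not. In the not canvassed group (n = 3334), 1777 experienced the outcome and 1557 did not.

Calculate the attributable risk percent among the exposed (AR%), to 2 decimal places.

From the description: a = 2333, b = 889, c = 1777, d = 1557.
Risk in exposed = 2333/3222 = 0.72408; risk in unexposed = 1777/3334 = 0.53299.
RR = 0.72408/0.53299 = 1.35852
AR% = (RR − 1)/RR × 100 = (1.35852 − 1)/1.35852 × 100 = 26.3907%

26.39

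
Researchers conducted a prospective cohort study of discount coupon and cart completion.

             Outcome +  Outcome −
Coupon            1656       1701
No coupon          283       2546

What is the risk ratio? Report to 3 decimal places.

Cells: a = 1656, b = 1701, c = 283, d = 2546.
Risk in exposed = 1656/3357 = 0.49330; risk in unexposed = 283/2829 = 0.10004.
RR = 0.49330 / 0.10004 = 4.93123
The risk among the exposed is 4.93 times that among the unexposed.

4.931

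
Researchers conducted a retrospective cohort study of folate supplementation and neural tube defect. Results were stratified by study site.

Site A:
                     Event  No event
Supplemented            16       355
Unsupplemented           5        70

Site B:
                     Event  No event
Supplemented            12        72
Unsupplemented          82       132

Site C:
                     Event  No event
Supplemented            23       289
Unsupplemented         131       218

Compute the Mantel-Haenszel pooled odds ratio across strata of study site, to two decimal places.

0.19

OR_MH = Σ(aᵢdᵢ/nᵢ) / Σ(bᵢcᵢ/nᵢ), where nᵢ is the stratum total.
Stratum 1 (Site A): n = 446; a·d/n = 16·70/446 = 2.5112; b·c/n = 355·5/446 = 3.9798
Stratum 2 (Site B): n = 298; a·d/n = 12·132/298 = 5.3154; b·c/n = 72·82/298 = 19.8121
Stratum 3 (Site C): n = 661; a·d/n = 23·218/661 = 7.5855; b·c/n = 289·131/661 = 57.2753
OR_MH = (2.5112 + 5.3154 + 7.5855) / (3.9798 + 19.8121 + 57.2753) = 15.4121 / 81.0672 = 0.19012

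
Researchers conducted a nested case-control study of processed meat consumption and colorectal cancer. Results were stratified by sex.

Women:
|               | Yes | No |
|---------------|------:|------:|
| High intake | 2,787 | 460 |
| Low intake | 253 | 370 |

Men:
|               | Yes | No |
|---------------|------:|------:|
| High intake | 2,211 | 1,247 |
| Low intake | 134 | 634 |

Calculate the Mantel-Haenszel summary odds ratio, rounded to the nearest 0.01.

8.59

OR_MH = Σ(aᵢdᵢ/nᵢ) / Σ(bᵢcᵢ/nᵢ), where nᵢ is the stratum total.
Stratum 1 (Women): n = 3870; a·d/n = 2787·370/3870 = 266.4574; b·c/n = 460·253/3870 = 30.0724
Stratum 2 (Men): n = 4226; a·d/n = 2211·634/4226 = 331.7023; b·c/n = 1247·134/4226 = 39.5405
OR_MH = (266.4574 + 331.7023) / (30.0724 + 39.5405) = 598.1597 / 69.6128 = 8.59267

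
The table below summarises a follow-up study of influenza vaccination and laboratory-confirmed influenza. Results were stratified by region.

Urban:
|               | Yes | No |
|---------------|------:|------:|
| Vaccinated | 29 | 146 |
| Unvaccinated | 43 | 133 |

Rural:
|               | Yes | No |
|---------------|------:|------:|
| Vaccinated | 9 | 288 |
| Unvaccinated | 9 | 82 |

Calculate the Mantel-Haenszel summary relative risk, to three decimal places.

RR_MH = Σ(aᵢ·n₀ᵢ/nᵢ) / Σ(cᵢ·n₁ᵢ/nᵢ), with n₁ᵢ = aᵢ+bᵢ (exposed), n₀ᵢ = cᵢ+dᵢ (unexposed), nᵢ = n₁ᵢ+n₀ᵢ.
Stratum 1 (Urban): n₁ = 175, n₀ = 176, n = 351; a·n₀/n = 29·176/351 = 14.5413; c·n₁/n = 43·175/351 = 21.4387
Stratum 2 (Rural): n₁ = 297, n₀ = 91, n = 388; a·n₀/n = 9·91/388 = 2.1108; c·n₁/n = 9·297/388 = 6.8892
RR_MH = (14.5413 + 2.1108) / (21.4387 + 6.8892) = 16.6521 / 28.3279 = 0.58783

0.588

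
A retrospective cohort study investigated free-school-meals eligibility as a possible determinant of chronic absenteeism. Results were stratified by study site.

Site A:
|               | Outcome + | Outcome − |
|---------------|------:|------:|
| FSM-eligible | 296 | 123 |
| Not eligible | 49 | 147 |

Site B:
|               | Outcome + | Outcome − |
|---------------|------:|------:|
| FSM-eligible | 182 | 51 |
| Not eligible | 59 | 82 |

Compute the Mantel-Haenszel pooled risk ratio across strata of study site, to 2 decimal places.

2.32

RR_MH = Σ(aᵢ·n₀ᵢ/nᵢ) / Σ(cᵢ·n₁ᵢ/nᵢ), with n₁ᵢ = aᵢ+bᵢ (exposed), n₀ᵢ = cᵢ+dᵢ (unexposed), nᵢ = n₁ᵢ+n₀ᵢ.
Stratum 1 (Site A): n₁ = 419, n₀ = 196, n = 615; a·n₀/n = 296·196/615 = 94.3350; c·n₁/n = 49·419/615 = 33.3837
Stratum 2 (Site B): n₁ = 233, n₀ = 141, n = 374; a·n₀/n = 182·141/374 = 68.6150; c·n₁/n = 59·233/374 = 36.7567
RR_MH = (94.3350 + 68.6150) / (33.3837 + 36.7567) = 162.9499 / 70.1404 = 2.32320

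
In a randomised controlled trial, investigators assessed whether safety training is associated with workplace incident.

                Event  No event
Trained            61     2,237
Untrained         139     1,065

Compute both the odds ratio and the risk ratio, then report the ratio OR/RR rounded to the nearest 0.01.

0.91

Cells: a = 61, b = 2237, c = 139, d = 1065.
OR = (61·1065)/(2237·139) = 64965/310943 = 0.20893
Risk in exposed = 61/2298 = 0.02654; risk in unexposed = 139/1204 = 0.11545; RR = 0.22993
OR/RR = 0.20893 / 0.22993 = 0.90867
The outcome is not rare, so the OR lies further from 1 than the RR.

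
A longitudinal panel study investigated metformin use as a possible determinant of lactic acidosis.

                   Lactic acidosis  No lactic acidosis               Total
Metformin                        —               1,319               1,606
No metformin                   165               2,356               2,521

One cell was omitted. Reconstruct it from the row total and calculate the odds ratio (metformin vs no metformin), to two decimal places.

3.11

The missing cell is in the exposed row: 1606 − 1319 = 287.
So a = 287, b = 1319, c = 165, d = 2356.
OR = (a·d)/(b·c) = (287 × 2356) / (1319 × 165) = 676172 / 217635 = 3.10691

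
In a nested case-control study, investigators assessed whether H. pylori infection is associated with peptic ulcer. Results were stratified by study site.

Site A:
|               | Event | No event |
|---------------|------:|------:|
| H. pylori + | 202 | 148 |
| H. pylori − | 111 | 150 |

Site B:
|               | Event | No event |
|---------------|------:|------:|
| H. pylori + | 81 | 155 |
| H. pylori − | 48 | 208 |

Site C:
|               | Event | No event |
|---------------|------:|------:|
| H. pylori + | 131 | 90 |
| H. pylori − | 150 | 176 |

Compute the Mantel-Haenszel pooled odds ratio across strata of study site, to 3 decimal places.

1.889

OR_MH = Σ(aᵢdᵢ/nᵢ) / Σ(bᵢcᵢ/nᵢ), where nᵢ is the stratum total.
Stratum 1 (Site A): n = 611; a·d/n = 202·150/611 = 49.5908; b·c/n = 148·111/611 = 26.8871
Stratum 2 (Site B): n = 492; a·d/n = 81·208/492 = 34.2439; b·c/n = 155·48/492 = 15.1220
Stratum 3 (Site C): n = 547; a·d/n = 131·176/547 = 42.1499; b·c/n = 90·150/547 = 24.6801
OR_MH = (49.5908 + 34.2439 + 42.1499) / (26.8871 + 15.1220 + 24.6801) = 125.9846 / 66.6891 = 1.88913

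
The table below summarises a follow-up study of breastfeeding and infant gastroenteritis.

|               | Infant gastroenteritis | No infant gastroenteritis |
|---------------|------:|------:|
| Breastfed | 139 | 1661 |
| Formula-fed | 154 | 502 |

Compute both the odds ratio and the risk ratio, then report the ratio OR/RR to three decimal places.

0.829

Cells: a = 139, b = 1661, c = 154, d = 502.
OR = (139·502)/(1661·154) = 69778/255794 = 0.27279
Risk in exposed = 139/1800 = 0.07722; risk in unexposed = 154/656 = 0.23476; RR = 0.32895
OR/RR = 0.27279 / 0.32895 = 0.82928
The outcome is not rare, so the OR lies further from 1 than the RR.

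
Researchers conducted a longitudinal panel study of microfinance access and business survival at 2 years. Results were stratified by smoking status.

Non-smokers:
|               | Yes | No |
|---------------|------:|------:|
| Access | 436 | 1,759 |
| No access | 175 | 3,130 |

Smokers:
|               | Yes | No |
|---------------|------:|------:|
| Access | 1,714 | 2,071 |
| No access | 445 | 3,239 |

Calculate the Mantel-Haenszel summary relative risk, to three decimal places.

3.749

RR_MH = Σ(aᵢ·n₀ᵢ/nᵢ) / Σ(cᵢ·n₁ᵢ/nᵢ), with n₁ᵢ = aᵢ+bᵢ (exposed), n₀ᵢ = cᵢ+dᵢ (unexposed), nᵢ = n₁ᵢ+n₀ᵢ.
Stratum 1 (Non-smokers): n₁ = 2195, n₀ = 3305, n = 5500; a·n₀/n = 436·3305/5500 = 261.9964; c·n₁/n = 175·2195/5500 = 69.8409
Stratum 2 (Smokers): n₁ = 3785, n₀ = 3684, n = 7469; a·n₀/n = 1714·3684/7469 = 845.4112; c·n₁/n = 445·3785/7469 = 225.5088
RR_MH = (261.9964 + 845.4112) / (69.8409 + 225.5088) = 1107.4075 / 295.3497 = 3.74948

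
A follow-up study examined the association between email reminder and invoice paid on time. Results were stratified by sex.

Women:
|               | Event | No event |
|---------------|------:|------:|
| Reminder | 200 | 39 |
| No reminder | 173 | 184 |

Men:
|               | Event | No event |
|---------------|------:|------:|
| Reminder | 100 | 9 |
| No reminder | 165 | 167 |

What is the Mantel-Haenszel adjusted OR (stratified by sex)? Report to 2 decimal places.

OR_MH = Σ(aᵢdᵢ/nᵢ) / Σ(bᵢcᵢ/nᵢ), where nᵢ is the stratum total.
Stratum 1 (Women): n = 596; a·d/n = 200·184/596 = 61.7450; b·c/n = 39·173/596 = 11.3205
Stratum 2 (Men): n = 441; a·d/n = 100·167/441 = 37.8685; b·c/n = 9·165/441 = 3.3673
OR_MH = (61.7450 + 37.8685) / (11.3205 + 3.3673) = 99.6134 / 14.6878 = 6.78205

6.78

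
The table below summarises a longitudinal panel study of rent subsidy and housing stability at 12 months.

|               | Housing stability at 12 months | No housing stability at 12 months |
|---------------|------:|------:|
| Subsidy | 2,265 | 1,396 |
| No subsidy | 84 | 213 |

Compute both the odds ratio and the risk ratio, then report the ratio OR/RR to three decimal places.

1.881

Cells: a = 2265, b = 1396, c = 84, d = 213.
OR = (2265·213)/(1396·84) = 482445/117264 = 4.11418
Risk in exposed = 2265/3661 = 0.61868; risk in unexposed = 84/297 = 0.28283; RR = 2.18749
OR/RR = 4.11418 / 2.18749 = 1.88078
The outcome is not rare, so the OR lies further from 1 than the RR.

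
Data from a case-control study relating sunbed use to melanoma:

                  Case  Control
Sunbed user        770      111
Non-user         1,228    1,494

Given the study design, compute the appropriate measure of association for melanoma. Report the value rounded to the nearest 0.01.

8.44

Cells: a = 770, b = 111, c = 1228, d = 1494.
This is a case-control study: participants were sampled on outcome status, so risks in the source population cannot be estimated directly — relative risk is not valid here. The odds ratio is the appropriate measure.
OR = (a·d)/(b·c) = (770 × 1494) / (111 × 1228) = 1150380 / 136308 = 8.43956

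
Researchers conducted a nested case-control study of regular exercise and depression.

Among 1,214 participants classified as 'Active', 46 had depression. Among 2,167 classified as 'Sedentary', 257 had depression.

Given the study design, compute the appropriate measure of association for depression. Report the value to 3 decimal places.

From the description: a = 46, b = 1168, c = 257, d = 1910.
This is a nested case-control study: participants were sampled on outcome status, so risks in the source population cannot be estimated directly — relative risk is not valid here. The odds ratio is the appropriate measure.
OR = (a·d)/(b·c) = (46 × 1910) / (1168 × 257) = 87860 / 300176 = 0.29269

0.293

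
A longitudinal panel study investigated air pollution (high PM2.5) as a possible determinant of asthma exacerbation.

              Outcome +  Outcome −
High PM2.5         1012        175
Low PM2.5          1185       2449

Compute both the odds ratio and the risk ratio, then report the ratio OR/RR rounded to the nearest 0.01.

4.57

Cells: a = 1012, b = 175, c = 1185, d = 2449.
OR = (1012·2449)/(175·1185) = 2478388/207375 = 11.95124
Risk in exposed = 1012/1187 = 0.85257; risk in unexposed = 1185/3634 = 0.32609; RR = 2.61455
OR/RR = 11.95124 / 2.61455 = 4.57106
The outcome is not rare, so the OR lies further from 1 than the RR.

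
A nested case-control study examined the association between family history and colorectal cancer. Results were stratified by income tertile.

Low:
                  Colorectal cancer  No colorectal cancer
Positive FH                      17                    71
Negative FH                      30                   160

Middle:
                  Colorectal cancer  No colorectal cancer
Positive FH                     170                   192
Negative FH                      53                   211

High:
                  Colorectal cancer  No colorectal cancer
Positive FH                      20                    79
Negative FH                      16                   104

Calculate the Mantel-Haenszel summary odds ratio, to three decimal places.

OR_MH = Σ(aᵢdᵢ/nᵢ) / Σ(bᵢcᵢ/nᵢ), where nᵢ is the stratum total.
Stratum 1 (Low): n = 278; a·d/n = 17·160/278 = 9.7842; b·c/n = 71·30/278 = 7.6619
Stratum 2 (Middle): n = 626; a·d/n = 170·211/626 = 57.3003; b·c/n = 192·53/626 = 16.2556
Stratum 3 (High): n = 219; a·d/n = 20·104/219 = 9.4977; b·c/n = 79·16/219 = 5.7717
OR_MH = (9.7842 + 57.3003 + 9.4977) / (7.6619 + 16.2556 + 5.7717) = 76.5822 / 29.6892 = 2.57947

2.579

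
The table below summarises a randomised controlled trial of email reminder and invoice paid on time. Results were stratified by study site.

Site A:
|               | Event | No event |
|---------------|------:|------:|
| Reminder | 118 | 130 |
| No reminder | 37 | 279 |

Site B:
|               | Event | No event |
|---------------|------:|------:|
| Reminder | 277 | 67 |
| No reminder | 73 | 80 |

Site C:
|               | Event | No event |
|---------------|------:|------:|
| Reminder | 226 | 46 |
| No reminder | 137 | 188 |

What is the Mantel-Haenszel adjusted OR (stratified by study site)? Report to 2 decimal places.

OR_MH = Σ(aᵢdᵢ/nᵢ) / Σ(bᵢcᵢ/nᵢ), where nᵢ is the stratum total.
Stratum 1 (Site A): n = 564; a·d/n = 118·279/564 = 58.3723; b·c/n = 130·37/564 = 8.5284
Stratum 2 (Site B): n = 497; a·d/n = 277·80/497 = 44.5875; b·c/n = 67·73/497 = 9.8410
Stratum 3 (Site C): n = 597; a·d/n = 226·188/597 = 71.1692; b·c/n = 46·137/597 = 10.5561
OR_MH = (58.3723 + 44.5875 + 71.1692) / (8.5284 + 9.8410 + 10.5561) = 174.1290 / 28.9255 = 6.01991

6.02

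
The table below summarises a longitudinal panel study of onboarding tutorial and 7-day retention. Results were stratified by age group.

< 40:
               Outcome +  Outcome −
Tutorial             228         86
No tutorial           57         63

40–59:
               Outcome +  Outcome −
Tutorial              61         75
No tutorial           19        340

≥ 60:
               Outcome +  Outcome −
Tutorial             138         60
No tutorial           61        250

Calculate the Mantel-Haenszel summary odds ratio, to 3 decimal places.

OR_MH = Σ(aᵢdᵢ/nᵢ) / Σ(bᵢcᵢ/nᵢ), where nᵢ is the stratum total.
Stratum 1 (< 40): n = 434; a·d/n = 228·63/434 = 33.0968; b·c/n = 86·57/434 = 11.2949
Stratum 2 (40–59): n = 495; a·d/n = 61·340/495 = 41.8990; b·c/n = 75·19/495 = 2.8788
Stratum 3 (≥ 60): n = 509; a·d/n = 138·250/509 = 67.7800; b·c/n = 60·61/509 = 7.1906
OR_MH = (33.0968 + 41.8990 + 67.7800) / (11.2949 + 2.8788 + 7.1906) = 142.7757 / 21.3643 = 6.68292

6.683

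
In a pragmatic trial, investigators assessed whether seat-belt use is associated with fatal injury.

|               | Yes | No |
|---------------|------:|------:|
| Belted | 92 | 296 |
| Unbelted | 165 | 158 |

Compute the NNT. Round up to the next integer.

4

Risk in treated group = 92/388 = 0.23711; risk in control = 165/323 = 0.51084.
Absolute risk reduction = 0.51084 − 0.23711 = 0.27372
NNT = 1 / ARR = 1 / 0.27372 = 3.653 → round up → 4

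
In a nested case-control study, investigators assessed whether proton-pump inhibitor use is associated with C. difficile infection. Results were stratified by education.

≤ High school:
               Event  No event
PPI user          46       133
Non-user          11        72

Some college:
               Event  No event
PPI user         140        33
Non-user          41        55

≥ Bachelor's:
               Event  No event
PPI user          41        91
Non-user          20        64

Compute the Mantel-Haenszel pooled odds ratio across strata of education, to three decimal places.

2.805

OR_MH = Σ(aᵢdᵢ/nᵢ) / Σ(bᵢcᵢ/nᵢ), where nᵢ is the stratum total.
Stratum 1 (≤ High school): n = 262; a·d/n = 46·72/262 = 12.6412; b·c/n = 133·11/262 = 5.5840
Stratum 2 (Some college): n = 269; a·d/n = 140·55/269 = 28.6245; b·c/n = 33·41/269 = 5.0297
Stratum 3 (≥ Bachelor's): n = 216; a·d/n = 41·64/216 = 12.1481; b·c/n = 91·20/216 = 8.4259
OR_MH = (12.6412 + 28.6245 + 12.1481) / (5.5840 + 5.0297 + 8.4259) = 53.4139 / 19.0396 = 2.80541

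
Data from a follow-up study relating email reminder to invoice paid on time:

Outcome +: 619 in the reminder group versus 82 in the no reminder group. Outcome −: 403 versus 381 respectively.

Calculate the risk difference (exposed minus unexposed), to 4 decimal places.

0.4286

From the description: a = 619, b = 403, c = 82, d = 381.
Risk in exposed = 619/1022 = 0.605675; risk in unexposed = 82/463 = 0.177106.
Risk difference = 0.605675 − 0.177106 = 0.428569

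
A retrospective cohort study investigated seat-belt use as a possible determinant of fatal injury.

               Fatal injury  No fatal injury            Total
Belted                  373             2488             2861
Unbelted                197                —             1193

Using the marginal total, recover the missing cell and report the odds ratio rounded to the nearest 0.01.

0.76

The missing cell is in the unexposed row: 1193 − 197 = 996.
So a = 373, b = 2488, c = 197, d = 996.
OR = (a·d)/(b·c) = (373 × 996) / (2488 × 197) = 371508 / 490136 = 0.75797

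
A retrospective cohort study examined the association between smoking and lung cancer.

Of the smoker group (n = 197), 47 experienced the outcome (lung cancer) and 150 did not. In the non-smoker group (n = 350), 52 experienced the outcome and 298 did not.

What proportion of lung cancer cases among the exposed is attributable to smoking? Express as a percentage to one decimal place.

From the description: a = 47, b = 150, c = 52, d = 298.
Risk in exposed = 47/197 = 0.23858; risk in unexposed = 52/350 = 0.14857.
RR = 0.23858/0.14857 = 1.60582
AR% = (RR − 1)/RR × 100 = (1.60582 − 1)/1.60582 × 100 = 37.7264%

37.7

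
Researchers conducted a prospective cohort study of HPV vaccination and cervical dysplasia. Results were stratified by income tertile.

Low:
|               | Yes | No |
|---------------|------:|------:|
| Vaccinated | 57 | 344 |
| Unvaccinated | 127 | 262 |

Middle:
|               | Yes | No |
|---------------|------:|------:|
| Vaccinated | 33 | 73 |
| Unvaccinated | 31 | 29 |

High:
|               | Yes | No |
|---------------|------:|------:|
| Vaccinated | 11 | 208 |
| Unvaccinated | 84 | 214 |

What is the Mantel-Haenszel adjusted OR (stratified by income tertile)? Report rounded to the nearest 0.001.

OR_MH = Σ(aᵢdᵢ/nᵢ) / Σ(bᵢcᵢ/nᵢ), where nᵢ is the stratum total.
Stratum 1 (Low): n = 790; a·d/n = 57·262/790 = 18.9038; b·c/n = 344·127/790 = 55.3013
Stratum 2 (Middle): n = 166; a·d/n = 33·29/166 = 5.7651; b·c/n = 73·31/166 = 13.6325
Stratum 3 (High): n = 517; a·d/n = 11·214/517 = 4.5532; b·c/n = 208·84/517 = 33.7950
OR_MH = (18.9038 + 5.7651 + 4.5532) / (55.3013 + 13.6325 + 33.7950) = 29.2220 / 102.7288 = 0.28446

0.284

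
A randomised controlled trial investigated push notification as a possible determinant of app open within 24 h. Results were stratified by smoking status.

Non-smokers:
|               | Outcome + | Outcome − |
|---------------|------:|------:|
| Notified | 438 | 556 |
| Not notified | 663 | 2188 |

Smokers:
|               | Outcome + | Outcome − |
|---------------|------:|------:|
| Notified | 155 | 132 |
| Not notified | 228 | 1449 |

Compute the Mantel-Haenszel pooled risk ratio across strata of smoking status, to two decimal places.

RR_MH = Σ(aᵢ·n₀ᵢ/nᵢ) / Σ(cᵢ·n₁ᵢ/nᵢ), with n₁ᵢ = aᵢ+bᵢ (exposed), n₀ᵢ = cᵢ+dᵢ (unexposed), nᵢ = n₁ᵢ+n₀ᵢ.
Stratum 1 (Non-smokers): n₁ = 994, n₀ = 2851, n = 3845; a·n₀/n = 438·2851/3845 = 324.7693; c·n₁/n = 663·994/3845 = 171.3971
Stratum 2 (Smokers): n₁ = 287, n₀ = 1677, n = 1964; a·n₀/n = 155·1677/1964 = 132.3498; c·n₁/n = 228·287/1964 = 33.3177
RR_MH = (324.7693 + 132.3498) / (171.3971 + 33.3177) = 457.1191 / 204.7149 = 2.23296

2.23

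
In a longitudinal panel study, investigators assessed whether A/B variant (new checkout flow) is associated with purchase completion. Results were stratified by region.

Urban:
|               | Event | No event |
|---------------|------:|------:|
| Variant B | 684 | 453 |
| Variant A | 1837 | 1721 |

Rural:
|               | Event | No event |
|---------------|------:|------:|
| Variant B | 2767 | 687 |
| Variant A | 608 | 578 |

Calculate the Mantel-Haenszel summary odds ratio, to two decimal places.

OR_MH = Σ(aᵢdᵢ/nᵢ) / Σ(bᵢcᵢ/nᵢ), where nᵢ is the stratum total.
Stratum 1 (Urban): n = 4695; a·d/n = 684·1721/4695 = 250.7272; b·c/n = 453·1837/4695 = 177.2441
Stratum 2 (Rural): n = 4640; a·d/n = 2767·578/4640 = 344.6823; b·c/n = 687·608/4640 = 90.0207
OR_MH = (250.7272 + 344.6823) / (177.2441 + 90.0207) = 595.4095 / 267.2648 = 2.22779

2.23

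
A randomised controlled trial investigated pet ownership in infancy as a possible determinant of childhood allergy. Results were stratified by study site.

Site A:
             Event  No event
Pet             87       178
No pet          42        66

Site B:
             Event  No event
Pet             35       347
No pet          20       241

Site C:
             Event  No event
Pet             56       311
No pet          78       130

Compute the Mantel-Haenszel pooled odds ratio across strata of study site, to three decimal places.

OR_MH = Σ(aᵢdᵢ/nᵢ) / Σ(bᵢcᵢ/nᵢ), where nᵢ is the stratum total.
Stratum 1 (Site A): n = 373; a·d/n = 87·66/373 = 15.3941; b·c/n = 178·42/373 = 20.0429
Stratum 2 (Site B): n = 643; a·d/n = 35·241/643 = 13.1182; b·c/n = 347·20/643 = 10.7932
Stratum 3 (Site C): n = 575; a·d/n = 56·130/575 = 12.6609; b·c/n = 311·78/575 = 42.1878
OR_MH = (15.3941 + 13.1182 + 12.6609) / (20.0429 + 10.7932 + 42.1878) = 41.1732 / 73.0239 = 0.56383

0.564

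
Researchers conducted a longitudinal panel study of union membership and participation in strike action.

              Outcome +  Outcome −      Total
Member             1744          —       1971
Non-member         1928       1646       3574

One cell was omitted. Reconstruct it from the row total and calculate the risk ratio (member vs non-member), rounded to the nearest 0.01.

1.64

The missing cell is in the exposed row: 1971 − 1744 = 227.
So a = 1744, b = 227, c = 1928, d = 1646.
RR = [a/(a+b)] / [c/(c+d)] = (1744/1971) / (1928/3574) = 0.88483/0.53945 = 1.64024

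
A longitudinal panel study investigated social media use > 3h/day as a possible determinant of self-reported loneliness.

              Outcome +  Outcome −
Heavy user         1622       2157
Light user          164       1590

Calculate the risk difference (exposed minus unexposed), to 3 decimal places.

Cells: a = 1622, b = 2157, c = 164, d = 1590.
Risk in exposed = 1622/3779 = 0.429214; risk in unexposed = 164/1754 = 0.093501.
Risk difference = 0.429214 − 0.093501 = 0.335714

0.336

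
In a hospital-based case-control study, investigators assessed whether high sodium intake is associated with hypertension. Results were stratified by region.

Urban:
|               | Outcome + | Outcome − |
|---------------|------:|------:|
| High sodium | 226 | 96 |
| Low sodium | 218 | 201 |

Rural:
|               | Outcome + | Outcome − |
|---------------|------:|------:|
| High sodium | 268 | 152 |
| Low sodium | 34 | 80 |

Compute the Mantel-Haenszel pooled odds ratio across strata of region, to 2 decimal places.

2.68

OR_MH = Σ(aᵢdᵢ/nᵢ) / Σ(bᵢcᵢ/nᵢ), where nᵢ is the stratum total.
Stratum 1 (Urban): n = 741; a·d/n = 226·201/741 = 61.3036; b·c/n = 96·218/741 = 28.2429
Stratum 2 (Rural): n = 534; a·d/n = 268·80/534 = 40.1498; b·c/n = 152·34/534 = 9.6779
OR_MH = (61.3036 + 40.1498) / (28.2429 + 9.6779) = 101.4535 / 37.9208 = 2.67540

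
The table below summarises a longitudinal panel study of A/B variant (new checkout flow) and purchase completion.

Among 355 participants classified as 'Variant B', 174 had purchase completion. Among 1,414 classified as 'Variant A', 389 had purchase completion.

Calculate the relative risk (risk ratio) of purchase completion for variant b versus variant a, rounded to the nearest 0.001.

1.782

From the description: a = 174, b = 181, c = 389, d = 1025.
Risk in exposed = 174/355 = 0.49014; risk in unexposed = 389/1414 = 0.27511.
RR = 0.49014 / 0.27511 = 1.78164
The risk among the exposed is 1.78 times that among the unexposed.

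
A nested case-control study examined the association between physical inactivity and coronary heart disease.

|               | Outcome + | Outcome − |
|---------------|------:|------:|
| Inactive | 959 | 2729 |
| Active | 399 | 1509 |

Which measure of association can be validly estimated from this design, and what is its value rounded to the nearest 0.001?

1.329

Cells: a = 959, b = 2729, c = 399, d = 1509.
This is a nested case-control study: participants were sampled on outcome status, so risks in the source population cannot be estimated directly — relative risk is not valid here. The odds ratio is the appropriate measure.
OR = (a·d)/(b·c) = (959 × 1509) / (2729 × 399) = 1447131 / 1088871 = 1.32902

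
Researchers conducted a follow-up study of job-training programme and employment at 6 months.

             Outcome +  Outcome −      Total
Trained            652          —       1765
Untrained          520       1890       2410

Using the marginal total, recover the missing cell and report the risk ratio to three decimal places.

The missing cell is in the exposed row: 1765 − 652 = 1113.
So a = 652, b = 1113, c = 520, d = 1890.
RR = [a/(a+b)] / [c/(c+d)] = (652/1765) / (520/2410) = 0.36941/0.21577 = 1.71205

1.712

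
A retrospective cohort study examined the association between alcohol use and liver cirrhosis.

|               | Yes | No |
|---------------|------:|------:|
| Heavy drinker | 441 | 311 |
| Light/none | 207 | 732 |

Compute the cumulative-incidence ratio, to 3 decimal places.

2.660

Cells: a = 441, b = 311, c = 207, d = 732.
Risk in exposed = 441/752 = 0.58644; risk in unexposed = 207/939 = 0.22045.
RR = 0.58644 / 0.22045 = 2.66021
The risk among the exposed is 2.66 times that among the unexposed.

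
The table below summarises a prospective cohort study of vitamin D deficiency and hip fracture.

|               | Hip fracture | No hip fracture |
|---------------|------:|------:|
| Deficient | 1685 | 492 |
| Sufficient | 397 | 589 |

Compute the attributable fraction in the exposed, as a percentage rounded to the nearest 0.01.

47.98

Cells: a = 1685, b = 492, c = 397, d = 589.
Risk in exposed = 1685/2177 = 0.77400; risk in unexposed = 397/986 = 0.40264.
RR = 0.77400/0.40264 = 1.92233
AR% = (RR − 1)/RR × 100 = (1.92233 − 1)/1.92233 × 100 = 47.9798%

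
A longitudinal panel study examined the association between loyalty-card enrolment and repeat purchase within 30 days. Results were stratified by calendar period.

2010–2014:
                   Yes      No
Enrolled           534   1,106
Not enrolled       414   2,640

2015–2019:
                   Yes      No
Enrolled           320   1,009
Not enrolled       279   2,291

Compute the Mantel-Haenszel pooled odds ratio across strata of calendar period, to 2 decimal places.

OR_MH = Σ(aᵢdᵢ/nᵢ) / Σ(bᵢcᵢ/nᵢ), where nᵢ is the stratum total.
Stratum 1 (2010–2014): n = 4694; a·d/n = 534·2640/4694 = 300.3323; b·c/n = 1106·414/4694 = 97.5467
Stratum 2 (2015–2019): n = 3899; a·d/n = 320·2291/3899 = 188.0277; b·c/n = 1009·279/3899 = 72.2008
OR_MH = (300.3323 + 188.0277) / (97.5467 + 72.2008) = 488.3600 / 169.7475 = 2.87698

2.88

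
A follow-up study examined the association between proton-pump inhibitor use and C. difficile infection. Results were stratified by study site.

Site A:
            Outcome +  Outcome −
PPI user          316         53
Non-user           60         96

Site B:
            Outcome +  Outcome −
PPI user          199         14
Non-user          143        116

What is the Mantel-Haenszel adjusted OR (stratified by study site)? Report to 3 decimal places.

10.360

OR_MH = Σ(aᵢdᵢ/nᵢ) / Σ(bᵢcᵢ/nᵢ), where nᵢ is the stratum total.
Stratum 1 (Site A): n = 525; a·d/n = 316·96/525 = 57.7829; b·c/n = 53·60/525 = 6.0571
Stratum 2 (Site B): n = 472; a·d/n = 199·116/472 = 48.9068; b·c/n = 14·143/472 = 4.2415
OR_MH = (57.7829 + 48.9068) / (6.0571 + 4.2415) = 106.6896 / 10.2987 = 10.35956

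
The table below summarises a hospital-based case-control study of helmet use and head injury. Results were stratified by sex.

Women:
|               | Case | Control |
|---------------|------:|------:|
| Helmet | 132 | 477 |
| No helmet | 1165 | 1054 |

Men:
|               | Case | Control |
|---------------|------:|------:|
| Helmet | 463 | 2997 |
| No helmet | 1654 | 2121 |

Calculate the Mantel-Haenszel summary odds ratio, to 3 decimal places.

0.210

OR_MH = Σ(aᵢdᵢ/nᵢ) / Σ(bᵢcᵢ/nᵢ), where nᵢ is the stratum total.
Stratum 1 (Women): n = 2828; a·d/n = 132·1054/2828 = 49.1966; b·c/n = 477·1165/2828 = 196.5011
Stratum 2 (Men): n = 7235; a·d/n = 463·2121/7235 = 135.7323; b·c/n = 2997·1654/7235 = 685.1469
OR_MH = (49.1966 + 135.7323) / (196.5011 + 685.1469) = 184.9289 / 881.6480 = 0.20975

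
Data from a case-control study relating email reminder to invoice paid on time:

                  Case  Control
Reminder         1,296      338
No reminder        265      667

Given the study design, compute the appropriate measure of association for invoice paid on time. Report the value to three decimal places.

9.651

Cells: a = 1296, b = 338, c = 265, d = 667.
This is a case-control study: participants were sampled on outcome status, so risks in the source population cannot be estimated directly — relative risk is not valid here. The odds ratio is the appropriate measure.
OR = (a·d)/(b·c) = (1296 × 667) / (338 × 265) = 864432 / 89570 = 9.65091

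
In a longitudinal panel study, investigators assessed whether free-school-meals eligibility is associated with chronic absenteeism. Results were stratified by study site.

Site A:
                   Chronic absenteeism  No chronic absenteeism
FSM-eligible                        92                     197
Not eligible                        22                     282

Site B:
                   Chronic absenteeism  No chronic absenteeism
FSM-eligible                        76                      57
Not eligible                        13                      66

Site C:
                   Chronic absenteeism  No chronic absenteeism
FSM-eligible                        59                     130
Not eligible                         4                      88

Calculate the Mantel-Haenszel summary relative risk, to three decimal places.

4.395

RR_MH = Σ(aᵢ·n₀ᵢ/nᵢ) / Σ(cᵢ·n₁ᵢ/nᵢ), with n₁ᵢ = aᵢ+bᵢ (exposed), n₀ᵢ = cᵢ+dᵢ (unexposed), nᵢ = n₁ᵢ+n₀ᵢ.
Stratum 1 (Site A): n₁ = 289, n₀ = 304, n = 593; a·n₀/n = 92·304/593 = 47.1636; c·n₁/n = 22·289/593 = 10.7218
Stratum 2 (Site B): n₁ = 133, n₀ = 79, n = 212; a·n₀/n = 76·79/212 = 28.3208; c·n₁/n = 13·133/212 = 8.1557
Stratum 3 (Site C): n₁ = 189, n₀ = 92, n = 281; a·n₀/n = 59·92/281 = 19.3167; c·n₁/n = 4·189/281 = 2.6904
RR_MH = (47.1636 + 28.3208 + 19.3167) / (10.7218 + 8.1557 + 2.6904) = 94.8011 / 21.5678 = 4.39549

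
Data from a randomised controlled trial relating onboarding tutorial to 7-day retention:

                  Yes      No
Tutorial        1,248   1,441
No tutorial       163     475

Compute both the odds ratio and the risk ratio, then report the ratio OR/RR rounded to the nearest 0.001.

Cells: a = 1248, b = 1441, c = 163, d = 475.
OR = (1248·475)/(1441·163) = 592800/234883 = 2.52381
Risk in exposed = 1248/2689 = 0.46411; risk in unexposed = 163/638 = 0.25549; RR = 1.81659
OR/RR = 2.52381 / 1.81659 = 1.38931
The outcome is not rare, so the OR lies further from 1 than the RR.

1.389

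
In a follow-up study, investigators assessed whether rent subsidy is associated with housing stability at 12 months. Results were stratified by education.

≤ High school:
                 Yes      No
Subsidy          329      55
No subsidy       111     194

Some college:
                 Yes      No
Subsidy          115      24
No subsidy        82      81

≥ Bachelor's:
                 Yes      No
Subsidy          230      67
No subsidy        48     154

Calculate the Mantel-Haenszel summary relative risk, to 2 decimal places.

2.35

RR_MH = Σ(aᵢ·n₀ᵢ/nᵢ) / Σ(cᵢ·n₁ᵢ/nᵢ), with n₁ᵢ = aᵢ+bᵢ (exposed), n₀ᵢ = cᵢ+dᵢ (unexposed), nᵢ = n₁ᵢ+n₀ᵢ.
Stratum 1 (≤ High school): n₁ = 384, n₀ = 305, n = 689; a·n₀/n = 329·305/689 = 145.6386; c·n₁/n = 111·384/689 = 61.8636
Stratum 2 (Some college): n₁ = 139, n₀ = 163, n = 302; a·n₀/n = 115·163/302 = 62.0695; c·n₁/n = 82·139/302 = 37.7417
Stratum 3 (≥ Bachelor's): n₁ = 297, n₀ = 202, n = 499; a·n₀/n = 230·202/499 = 93.1062; c·n₁/n = 48·297/499 = 28.5691
RR_MH = (145.6386 + 62.0695 + 93.1062) / (61.8636 + 37.7417 + 28.5691) = 300.8144 / 128.1744 = 2.34691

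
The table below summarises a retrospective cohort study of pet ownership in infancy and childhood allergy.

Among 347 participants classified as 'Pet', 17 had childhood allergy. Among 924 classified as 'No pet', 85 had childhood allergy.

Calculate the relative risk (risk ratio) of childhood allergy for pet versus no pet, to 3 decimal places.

From the description: a = 17, b = 330, c = 85, d = 839.
Risk in exposed = 17/347 = 0.04899; risk in unexposed = 85/924 = 0.09199.
RR = 0.04899 / 0.09199 = 0.53256
The risk is 47% lower among the exposed than among the unexposed.

0.533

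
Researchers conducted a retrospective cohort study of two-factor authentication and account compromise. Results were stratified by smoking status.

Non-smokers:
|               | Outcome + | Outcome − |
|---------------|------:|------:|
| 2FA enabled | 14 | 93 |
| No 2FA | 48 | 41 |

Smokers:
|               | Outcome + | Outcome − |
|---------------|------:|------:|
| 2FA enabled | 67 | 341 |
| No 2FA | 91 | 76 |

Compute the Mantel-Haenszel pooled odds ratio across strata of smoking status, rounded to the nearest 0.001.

OR_MH = Σ(aᵢdᵢ/nᵢ) / Σ(bᵢcᵢ/nᵢ), where nᵢ is the stratum total.
Stratum 1 (Non-smokers): n = 196; a·d/n = 14·41/196 = 2.9286; b·c/n = 93·48/196 = 22.7755
Stratum 2 (Smokers): n = 575; a·d/n = 67·76/575 = 8.8557; b·c/n = 341·91/575 = 53.9670
OR_MH = (2.9286 + 8.8557) / (22.7755 + 53.9670) = 11.7842 / 76.7425 = 0.15356

0.154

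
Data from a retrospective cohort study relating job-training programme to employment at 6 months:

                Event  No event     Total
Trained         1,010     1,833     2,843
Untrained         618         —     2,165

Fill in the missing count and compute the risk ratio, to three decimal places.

The missing cell is in the unexposed row: 2165 − 618 = 1547.
So a = 1010, b = 1833, c = 618, d = 1547.
RR = [a/(a+b)] / [c/(c+d)] = (1010/2843) / (618/2165) = 0.35526/0.28545 = 1.24455

1.245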